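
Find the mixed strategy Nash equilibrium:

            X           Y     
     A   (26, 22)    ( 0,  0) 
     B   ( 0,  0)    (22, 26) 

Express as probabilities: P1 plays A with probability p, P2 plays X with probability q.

p = 0.5417, q = 0.4583

Work:
Find probabilities that make opponent indifferent:
P2 chooses q to make P1 indifferent between A and B
P1 chooses p to make P2 indifferent between X and Y
Mixed NE: P1 plays (A: 0.5417, B: 0.4583), P2 plays (X: 0.4583, Y: 0.5417)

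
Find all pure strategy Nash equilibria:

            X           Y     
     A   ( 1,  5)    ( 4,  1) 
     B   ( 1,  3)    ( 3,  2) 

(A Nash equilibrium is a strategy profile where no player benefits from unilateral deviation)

Nash equilibrium: (A, X), (B, X)

Work:
Best responses:
  P1 vs X: payoffs [1, 1] → best response A/B (payoff 1)
  P1 vs Y: payoffs [4, 3] → best response A (payoff 4)
  P2 vs A: payoffs [5, 1] → best response X (payoff 5)
  P2 vs B: payoffs [3, 2] → best response X (payoff 3)
Mutual best responses: (A,X), (B,X) → Nash equilibria.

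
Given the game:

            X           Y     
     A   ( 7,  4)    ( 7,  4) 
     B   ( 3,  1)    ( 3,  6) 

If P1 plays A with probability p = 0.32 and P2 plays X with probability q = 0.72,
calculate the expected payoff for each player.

E[P1] = 4.28, E[P2] = 2.912

Work:
E[P1] = p·q·π₁(A,X) + p·(1-q)·π₁(A,Y) + (1-p)·q·π₁(B,X) + (1-p)·(1-q)·π₁(B,Y)
= 0.32·0.72·7 + 0.32·0.28·7 + 0.68·0.72·3 + 0.68·0.28·3
= 4.28

E[P2] = 2.912 (similar calculation)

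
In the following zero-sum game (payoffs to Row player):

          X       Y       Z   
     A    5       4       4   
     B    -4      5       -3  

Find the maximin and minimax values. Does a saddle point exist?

Maximin = 4, Minimax = 4, Saddle: True

Work:
Row minimums: [4, -4] → maximin = 4
Column maximums: [5, 5, 4] → minimax = 4
Saddle point exists! Game value = 4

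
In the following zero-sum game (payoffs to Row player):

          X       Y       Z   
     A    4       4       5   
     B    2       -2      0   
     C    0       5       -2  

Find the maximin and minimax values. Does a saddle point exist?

Maximin = 4, Minimax = 4, Saddle: True

Work:
Row minimums: [4, -2, -2] → maximin = 4
Column maximums: [4, 5, 5] → minimax = 4
Saddle point exists! Game value = 4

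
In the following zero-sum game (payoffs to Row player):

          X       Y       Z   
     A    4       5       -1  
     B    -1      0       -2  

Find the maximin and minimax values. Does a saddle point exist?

Maximin = -1, Minimax = -1, Saddle: True

Work:
Row minimums: [-1, -2] → maximin = -1
Column maximums: [4, 5, -1] → minimax = -1
Saddle point exists! Game value = -1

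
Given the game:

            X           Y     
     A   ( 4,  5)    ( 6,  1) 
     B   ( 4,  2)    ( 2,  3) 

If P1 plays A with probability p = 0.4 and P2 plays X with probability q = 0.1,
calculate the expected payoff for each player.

E[P1] = 3.64, E[P2] = 2.3

Work:
E[P1] = p·q·π₁(A,X) + p·(1-q)·π₁(A,Y) + (1-p)·q·π₁(B,X) + (1-p)·(1-q)·π₁(B,Y)
= 0.4·0.1·4 + 0.4·0.9·6 + 0.6·0.1·4 + 0.6·0.9·2
= 3.64

E[P2] = 2.3 (similar calculation)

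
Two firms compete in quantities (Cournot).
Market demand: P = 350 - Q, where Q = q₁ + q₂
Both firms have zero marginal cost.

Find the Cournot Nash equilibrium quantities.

q₁* = q₂* = 116.67; P* = 116.67

Work:
Profit: π_i = P·q_i = (a - q_i - q_j)·q_i
FOC: ∂π_i/∂q_i = a - 2q_i - q_j = 0
Reaction function: q_i = (350 - q_j)/2
Symmetry: q* = 350/3 = 116.67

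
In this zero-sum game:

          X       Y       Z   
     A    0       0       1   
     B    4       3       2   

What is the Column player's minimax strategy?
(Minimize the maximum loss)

Column should play Z, value = 2

Work:
Column player minimizes Row's maximum payoff:
Column X: max payoff to Row = 4
Column Y: max payoff to Row = 3
Column Z: max payoff to Row = 2
Minimum is 2, achieved by column Z.
Minimax strategy: Z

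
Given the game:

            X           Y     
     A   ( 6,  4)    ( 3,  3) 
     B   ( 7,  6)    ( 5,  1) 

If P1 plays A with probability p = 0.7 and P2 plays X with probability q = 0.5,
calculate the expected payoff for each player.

E[P1] = 4.95, E[P2] = 3.5

Work:
E[P1] = p·q·π₁(A,X) + p·(1-q)·π₁(A,Y) + (1-p)·q·π₁(B,X) + (1-p)·(1-q)·π₁(B,Y)
= 0.7·0.5·6 + 0.7·0.5·3 + 0.3·0.5·7 + 0.3·0.5·5
= 4.95

E[P2] = 3.5 (similar calculation)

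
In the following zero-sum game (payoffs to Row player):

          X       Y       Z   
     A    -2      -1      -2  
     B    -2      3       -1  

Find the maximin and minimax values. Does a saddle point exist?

Maximin = -2, Minimax = -2, Saddle: True

Work:
Row minimums: [-2, -2] → maximin = -2
Column maximums: [-2, 3, -1] → minimax = -2
Saddle point exists! Game value = -2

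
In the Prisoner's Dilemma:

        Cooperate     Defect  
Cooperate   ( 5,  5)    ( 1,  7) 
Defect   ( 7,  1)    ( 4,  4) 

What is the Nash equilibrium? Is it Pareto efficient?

(Defect, Defect) is NE; not Pareto efficient

Work:
Defect dominates Cooperate for both players:
If P2 cooperates: Defect (7) > Cooperate (5)
If P2 defects: Defect (4) > Cooperate (1)
NE: (Defect, Defect) with payoff (4, 4)
But (Cooperate, Cooperate) = (5, 5) Pareto dominates (4, 4)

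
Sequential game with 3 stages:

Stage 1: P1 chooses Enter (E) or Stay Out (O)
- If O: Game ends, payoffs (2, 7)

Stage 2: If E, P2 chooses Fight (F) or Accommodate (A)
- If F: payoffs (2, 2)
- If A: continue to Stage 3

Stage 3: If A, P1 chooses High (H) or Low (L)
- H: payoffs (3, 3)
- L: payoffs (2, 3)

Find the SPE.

SPE: (E, A, H); Outcome (3, 3)

Work:
Stage 3: P1 chooses H (3 vs 2)
Stage 2: P2: F->2, A->3 (anticipating H). Choose A
Stage 1: P1: O->2, E->3 (anticipating A, H). Choose E
SPE path: E -> A -> H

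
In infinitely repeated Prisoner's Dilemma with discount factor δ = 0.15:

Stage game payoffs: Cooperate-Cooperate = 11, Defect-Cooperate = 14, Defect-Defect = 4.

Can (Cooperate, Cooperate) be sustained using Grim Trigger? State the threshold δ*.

δ* = 0.3; since δ = 0.15 < 0.3, cooperation cannot be sustained

Work:
For Grim Trigger:
Cooperate forever: 11/(1-δ)
Defect then punished: 14 + 4·δ/(1-δ)
Need: 11/(1-δ) ≥ 14 + 4·δ/(1-δ)
Solving: δ ≥ (T-R)/(T-P) = (14-11)/(14-4) = 0.3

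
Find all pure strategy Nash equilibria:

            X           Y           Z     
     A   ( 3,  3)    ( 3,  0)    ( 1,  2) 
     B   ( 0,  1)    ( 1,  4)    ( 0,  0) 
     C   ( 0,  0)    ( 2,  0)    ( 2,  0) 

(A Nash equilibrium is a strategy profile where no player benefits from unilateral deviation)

Nash equilibrium: (A, X), (C, Z)

Work:
Best responses:
  P1 vs X: payoffs [3, 0, 0] → best response A (payoff 3)
  P1 vs Y: payoffs [3, 1, 2] → best response A (payoff 3)
  P1 vs Z: payoffs [1, 0, 2] → best response C (payoff 2)
  P2 vs A: payoffs [3, 0, 2] → best response X (payoff 3)
  P2 vs B: payoffs [1, 4, 0] → best response Y (payoff 4)
  P2 vs C: payoffs [0, 0, 0] → best response X/Y/Z (payoff 0)
Mutual best responses: (A,X), (C,Z) → Nash equilibria.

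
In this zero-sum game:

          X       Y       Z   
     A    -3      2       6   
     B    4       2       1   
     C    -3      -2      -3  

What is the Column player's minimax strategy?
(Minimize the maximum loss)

Column should play Y, value = 2

Work:
Column player minimizes Row's maximum payoff:
Column X: max payoff to Row = 4
Column Y: max payoff to Row = 2
Column Z: max payoff to Row = 6
Minimum is 2, achieved by column Y.
Minimax strategy: Y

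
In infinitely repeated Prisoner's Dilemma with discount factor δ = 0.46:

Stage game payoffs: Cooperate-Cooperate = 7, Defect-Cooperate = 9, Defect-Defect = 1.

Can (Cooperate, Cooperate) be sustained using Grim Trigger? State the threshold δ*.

δ* = 0.25; since δ = 0.46 ≥ 0.25, cooperation can be sustained

Work:
For Grim Trigger:
Cooperate forever: 7/(1-δ)
Defect then punished: 9 + 1·δ/(1-δ)
Need: 7/(1-δ) ≥ 9 + 1·δ/(1-δ)
Solving: δ ≥ (T-R)/(T-P) = (9-7)/(9-1) = 0.25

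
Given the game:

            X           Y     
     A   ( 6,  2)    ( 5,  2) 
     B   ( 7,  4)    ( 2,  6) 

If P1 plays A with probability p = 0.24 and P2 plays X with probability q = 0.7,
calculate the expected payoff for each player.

E[P1] = 5.548, E[P2] = 3.976

Work:
E[P1] = p·q·π₁(A,X) + p·(1-q)·π₁(A,Y) + (1-p)·q·π₁(B,X) + (1-p)·(1-q)·π₁(B,Y)
= 0.24·0.7·6 + 0.24·0.3·5 + 0.76·0.7·7 + 0.76·0.3·2
= 5.548

E[P2] = 3.976 (similar calculation)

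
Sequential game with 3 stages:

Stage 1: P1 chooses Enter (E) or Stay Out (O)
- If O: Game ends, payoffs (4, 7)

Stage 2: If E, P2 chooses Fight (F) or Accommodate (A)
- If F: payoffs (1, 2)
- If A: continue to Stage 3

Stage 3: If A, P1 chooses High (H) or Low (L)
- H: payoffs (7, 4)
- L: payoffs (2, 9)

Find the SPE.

SPE: (E, A, H); Outcome (7, 4)

Work:
Stage 3: P1 chooses H (7 vs 2)
Stage 2: P2: F->2, A->4 (anticipating H). Choose A
Stage 1: P1: O->4, E->7 (anticipating A, H). Choose E
SPE path: E -> A -> H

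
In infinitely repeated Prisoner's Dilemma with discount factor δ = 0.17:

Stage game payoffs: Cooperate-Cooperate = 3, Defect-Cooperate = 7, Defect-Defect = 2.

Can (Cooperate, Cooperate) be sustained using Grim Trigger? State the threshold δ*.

δ* = 0.8; since δ = 0.17 < 0.8, cooperation cannot be sustained

Work:
For Grim Trigger:
Cooperate forever: 3/(1-δ)
Defect then punished: 7 + 2·δ/(1-δ)
Need: 3/(1-δ) ≥ 7 + 2·δ/(1-δ)
Solving: δ ≥ (T-R)/(T-P) = (7-3)/(7-2) = 0.8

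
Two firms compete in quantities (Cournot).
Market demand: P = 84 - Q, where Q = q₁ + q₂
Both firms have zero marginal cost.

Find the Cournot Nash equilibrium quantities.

q₁* = q₂* = 28.0; P* = 28.0

Work:
Profit: π_i = P·q_i = (a - q_i - q_j)·q_i
FOC: ∂π_i/∂q_i = a - 2q_i - q_j = 0
Reaction function: q_i = (84 - q_j)/2
Symmetry: q* = 84/3 = 28.0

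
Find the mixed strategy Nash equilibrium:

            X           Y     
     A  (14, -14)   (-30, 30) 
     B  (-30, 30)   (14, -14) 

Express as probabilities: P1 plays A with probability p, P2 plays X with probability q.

p = 0.5, q = 0.5

Work:
Find probabilities that make opponent indifferent:
P2 chooses q to make P1 indifferent between A and B
P1 chooses p to make P2 indifferent between X and Y
Mixed NE: P1 plays (A: 0.5, B: 0.5), P2 plays (X: 0.5, Y: 0.5)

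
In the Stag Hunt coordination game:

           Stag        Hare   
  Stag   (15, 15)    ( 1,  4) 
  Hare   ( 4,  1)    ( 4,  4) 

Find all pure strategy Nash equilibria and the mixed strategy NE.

Pure NE: (Stag, Stag) and (Hare, Hare); Mixed NE: p = 0.2143, q = 0.2143

Work:
Check pure NE:
(Stag, Stag): (15, 15) - no unilateral deviation beneficial
(Hare, Hare): (4, 4) - no unilateral deviation beneficial
Mixed NE: P1 plays Stag with p = 0.2143, P2 plays Stag with q = 0.2143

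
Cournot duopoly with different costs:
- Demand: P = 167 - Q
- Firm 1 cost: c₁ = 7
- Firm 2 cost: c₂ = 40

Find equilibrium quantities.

q₁* = 64.33, q₂* = 31.33

Work:
Reaction: q₁ = (167 - 7 - q₂)/2
Reaction: q₂ = (167 - 40 - q₁)/2
Solve simultaneously:
q₁* = (167 - 2×7 + 40)/3 = 64.33
q₂* = (167 - 2×40 + 7)/3 = 31.33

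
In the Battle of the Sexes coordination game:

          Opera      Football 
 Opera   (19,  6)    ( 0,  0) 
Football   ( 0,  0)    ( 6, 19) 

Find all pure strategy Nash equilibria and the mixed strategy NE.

Pure NE: (Opera, Opera) and (Football, Football); Mixed NE: p = 0.76, q = 0.24

Work:
Check pure NE:
(Opera, Opera): (19, 6) - no unilateral deviation beneficial
(Football, Football): (6, 19) - no unilateral deviation beneficial
Mixed NE: P1 plays Opera with p = 0.76, P2 plays Opera with q = 0.24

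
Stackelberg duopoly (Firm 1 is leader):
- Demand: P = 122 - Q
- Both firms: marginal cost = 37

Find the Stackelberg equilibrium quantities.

q₁* (leader) = 42.5, q₂* (follower) = 21.25

Work:
Follower's reaction: q₂ = (a - c - q₁)/2
Leader substitutes: π₁ = q₁·(a - q₁ - (a-c-q₁)/2 - c)
FOC: q₁* = (122 - 37)/2 = 42.50
Then: q₂* = (122 - 37 - 42.5)/2 = 21.25
Leader has first-mover advantage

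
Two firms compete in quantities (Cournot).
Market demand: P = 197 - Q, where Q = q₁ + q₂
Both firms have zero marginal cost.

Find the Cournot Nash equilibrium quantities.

q₁* = q₂* = 65.67; P* = 65.67

Work:
Profit: π_i = P·q_i = (a - q_i - q_j)·q_i
FOC: ∂π_i/∂q_i = a - 2q_i - q_j = 0
Reaction function: q_i = (197 - q_j)/2
Symmetry: q* = 197/3 = 65.67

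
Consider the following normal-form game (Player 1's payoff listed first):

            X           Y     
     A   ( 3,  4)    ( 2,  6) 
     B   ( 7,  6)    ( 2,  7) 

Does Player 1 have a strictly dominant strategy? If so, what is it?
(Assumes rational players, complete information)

No strictly dominant strategy exists for Player 1

Work:
A strategy strictly dominates another if it gives a strictly higher payoff against every opponent action. Compare each pair of P1's strategies column-by-column:
  A vs B: [3 vs 7, 2 vs 2] → A does not strictly dominate B (column X: 3 ≤ 7)
  B vs A: [7 vs 3, 2 vs 2] → B does not strictly dominate A (column Y: 2 ≤ 2)
No single strategy strictly dominates all others → no strictly dominant strategy.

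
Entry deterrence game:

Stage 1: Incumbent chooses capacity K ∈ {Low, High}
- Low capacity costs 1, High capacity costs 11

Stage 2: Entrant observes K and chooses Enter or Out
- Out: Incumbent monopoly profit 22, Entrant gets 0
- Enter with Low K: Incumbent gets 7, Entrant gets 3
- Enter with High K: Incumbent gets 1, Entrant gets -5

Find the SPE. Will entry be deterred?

SPE: (High, Enter|Low, Out|High); Entry deterred. Incumbent net profit = 11

Work:
After Low K: Entrant enters (3 > 0)
After High K: Entrant stays out (-5 < 0)
Incumbent: Low → 7−1=6, High → 22−11=11
Incumbent chooses High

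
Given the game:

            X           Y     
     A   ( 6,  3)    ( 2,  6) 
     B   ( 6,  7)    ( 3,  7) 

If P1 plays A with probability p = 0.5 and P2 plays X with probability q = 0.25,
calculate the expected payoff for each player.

E[P1] = 3.375, E[P2] = 6.125

Work:
E[P1] = p·q·π₁(A,X) + p·(1-q)·π₁(A,Y) + (1-p)·q·π₁(B,X) + (1-p)·(1-q)·π₁(B,Y)
= 0.5·0.25·6 + 0.5·0.75·2 + 0.5·0.25·6 + 0.5·0.75·3
= 3.375

E[P2] = 6.125 (similar calculation)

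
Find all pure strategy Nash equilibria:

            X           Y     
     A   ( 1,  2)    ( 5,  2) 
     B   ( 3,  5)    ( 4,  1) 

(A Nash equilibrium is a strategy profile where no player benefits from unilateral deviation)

Nash equilibrium: (A, Y), (B, X)

Work:
Best responses:
  P1 vs X: payoffs [1, 3] → best response B (payoff 3)
  P1 vs Y: payoffs [5, 4] → best response A (payoff 5)
  P2 vs A: payoffs [2, 2] → best response X/Y (payoff 2)
  P2 vs B: payoffs [5, 1] → best response X (payoff 5)
Mutual best responses: (A,Y), (B,X) → Nash equilibria.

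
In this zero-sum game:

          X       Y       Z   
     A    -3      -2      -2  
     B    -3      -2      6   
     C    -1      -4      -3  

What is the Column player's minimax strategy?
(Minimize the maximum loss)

Column should play Y, value = -2

Work:
Column player minimizes Row's maximum payoff:
Column X: max payoff to Row = -1
Column Y: max payoff to Row = -2
Column Z: max payoff to Row = 6
Minimum is -2, achieved by column Y.
Minimax strategy: Y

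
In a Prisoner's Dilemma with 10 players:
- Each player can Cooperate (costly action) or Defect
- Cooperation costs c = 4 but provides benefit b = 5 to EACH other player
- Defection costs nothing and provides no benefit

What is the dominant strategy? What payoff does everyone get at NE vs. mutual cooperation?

Dominant: Defect; NE payoff = 0; Coop payoff = 41

Work:
Defect dominates (saves cost c = 4, benefit to others is external)
NE: All defect → everyone gets 0
If all cooperate: each receives (9)×5 - 4 = 41
Social dilemma: 41 > 0 but NE gives 0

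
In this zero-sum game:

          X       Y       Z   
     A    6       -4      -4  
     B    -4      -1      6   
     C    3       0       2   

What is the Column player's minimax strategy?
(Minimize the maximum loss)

Column should play Y, value = 0

Work:
Column player minimizes Row's maximum payoff:
Column X: max payoff to Row = 6
Column Y: max payoff to Row = 0
Column Z: max payoff to Row = 6
Minimum is 0, achieved by column Y.
Minimax strategy: Y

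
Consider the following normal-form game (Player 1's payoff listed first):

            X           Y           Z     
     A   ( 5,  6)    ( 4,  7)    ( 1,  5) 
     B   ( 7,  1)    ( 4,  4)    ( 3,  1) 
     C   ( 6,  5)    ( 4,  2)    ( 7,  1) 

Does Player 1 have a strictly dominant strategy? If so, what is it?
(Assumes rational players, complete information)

No strictly dominant strategy exists for Player 1

Work:
A strategy strictly dominates another if it gives a strictly higher payoff against every opponent action. Compare each pair of P1's strategies column-by-column:
  A vs B: [5 vs 7, 4 vs 4, 1 vs 3] → A does not strictly dominate B (column X: 5 ≤ 7)
  A vs C: [5 vs 6, 4 vs 4, 1 vs 7] → A does not strictly dominate C (column X: 5 ≤ 6)
  B vs A: [7 vs 5, 4 vs 4, 3 vs 1] → B does not strictly dominate A (column Y: 4 ≤ 4)
  B vs C: [7 vs 6, 4 vs 4, 3 vs 7] → B does not strictly dominate C (column Y: 4 ≤ 4)
  C vs A: [6 vs 5, 4 vs 4, 7 vs 1] → C does not strictly dominate A (column Y: 4 ≤ 4)
  C vs B: [6 vs 7, 4 vs 4, 7 vs 3] → C does not strictly dominate B (column X: 6 ≤ 7)
No single strategy strictly dominates all others → no strictly dominant strategy.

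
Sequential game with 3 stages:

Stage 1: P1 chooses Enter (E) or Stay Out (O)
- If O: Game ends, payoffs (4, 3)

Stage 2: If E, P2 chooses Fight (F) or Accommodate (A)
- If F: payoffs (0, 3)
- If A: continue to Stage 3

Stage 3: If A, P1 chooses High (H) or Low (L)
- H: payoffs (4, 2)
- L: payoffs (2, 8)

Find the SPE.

SPE: (O, F, H); Outcome (4, 3)

Work:
Stage 3: P1 chooses H (4 vs 2)
Stage 2: P2: F->3, A->2 (anticipating H). Choose F
Stage 1: P1: O->4, E->0 (anticipating F, H). Choose O
SPE path: O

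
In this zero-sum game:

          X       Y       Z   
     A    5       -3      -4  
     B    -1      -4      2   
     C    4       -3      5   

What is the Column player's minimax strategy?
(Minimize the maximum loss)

Column should play Y, value = -3

Work:
Column player minimizes Row's maximum payoff:
Column X: max payoff to Row = 5
Column Y: max payoff to Row = -3
Column Z: max payoff to Row = 5
Minimum is -3, achieved by column Y.
Minimax strategy: Y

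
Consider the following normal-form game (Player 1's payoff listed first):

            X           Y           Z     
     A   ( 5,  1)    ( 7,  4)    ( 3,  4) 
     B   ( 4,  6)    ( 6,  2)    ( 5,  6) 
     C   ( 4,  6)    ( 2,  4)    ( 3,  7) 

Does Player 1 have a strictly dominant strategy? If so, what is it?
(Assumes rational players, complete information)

No strictly dominant strategy exists for Player 1

Work:
A strategy strictly dominates another if it gives a strictly higher payoff against every opponent action. Compare each pair of P1's strategies column-by-column:
  A vs B: [5 vs 4, 7 vs 6, 3 vs 5] → A does not strictly dominate B (column Z: 3 ≤ 5)
  A vs C: [5 vs 4, 7 vs 2, 3 vs 3] → A does not strictly dominate C (column Z: 3 ≤ 3)
  B vs A: [4 vs 5, 6 vs 7, 5 vs 3] → B does not strictly dominate A (column X: 4 ≤ 5)
  B vs C: [4 vs 4, 6 vs 2, 5 vs 3] → B does not strictly dominate C (column X: 4 ≤ 4)
  C vs A: [4 vs 5, 2 vs 7, 3 vs 3] → C does not strictly dominate A (column X: 4 ≤ 5)
  C vs B: [4 vs 4, 2 vs 6, 3 vs 5] → C does not strictly dominate B (column X: 4 ≤ 4)
No single strategy strictly dominates all others → no strictly dominant strategy.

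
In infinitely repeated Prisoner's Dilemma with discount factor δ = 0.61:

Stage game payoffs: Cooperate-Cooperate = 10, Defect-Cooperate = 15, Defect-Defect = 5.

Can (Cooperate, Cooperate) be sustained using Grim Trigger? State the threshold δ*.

δ* = 0.5; since δ = 0.61 ≥ 0.5, cooperation can be sustained

Work:
For Grim Trigger:
Cooperate forever: 10/(1-δ)
Defect then punished: 15 + 5·δ/(1-δ)
Need: 10/(1-δ) ≥ 15 + 5·δ/(1-δ)
Solving: δ ≥ (T-R)/(T-P) = (15-10)/(15-5) = 0.5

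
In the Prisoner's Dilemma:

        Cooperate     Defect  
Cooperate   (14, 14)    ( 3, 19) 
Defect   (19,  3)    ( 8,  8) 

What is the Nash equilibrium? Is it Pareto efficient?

(Defect, Defect) is NE; not Pareto efficient

Work:
Defect dominates Cooperate for both players:
If P2 cooperates: Defect (19) > Cooperate (14)
If P2 defects: Defect (8) > Cooperate (3)
NE: (Defect, Defect) with payoff (8, 8)
But (Cooperate, Cooperate) = (14, 14) Pareto dominates (8, 8)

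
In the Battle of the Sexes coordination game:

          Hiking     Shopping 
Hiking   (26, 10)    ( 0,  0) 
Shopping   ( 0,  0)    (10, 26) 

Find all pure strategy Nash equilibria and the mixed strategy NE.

Pure NE: (Hiking, Hiking) and (Shopping, Shopping); Mixed NE: p = 0.7222, q = 0.2778

Work:
Check pure NE:
(Hiking, Hiking): (26, 10) - no unilateral deviation beneficial
(Shopping, Shopping): (10, 26) - no unilateral deviation beneficial
Mixed NE: P1 plays Hiking with p = 0.7222, P2 plays Hiking with q = 0.2778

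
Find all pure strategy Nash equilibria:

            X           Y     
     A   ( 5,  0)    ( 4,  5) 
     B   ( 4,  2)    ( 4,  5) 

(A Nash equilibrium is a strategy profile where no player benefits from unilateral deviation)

Nash equilibrium: (A, Y), (B, Y)

Work:
Best responses:
  P1 vs X: payoffs [5, 4] → best response A (payoff 5)
  P1 vs Y: payoffs [4, 4] → best response A/B (payoff 4)
  P2 vs A: payoffs [0, 5] → best response Y (payoff 5)
  P2 vs B: payoffs [2, 5] → best response Y (payoff 5)
Mutual best responses: (A,Y), (B,Y) → Nash equilibria.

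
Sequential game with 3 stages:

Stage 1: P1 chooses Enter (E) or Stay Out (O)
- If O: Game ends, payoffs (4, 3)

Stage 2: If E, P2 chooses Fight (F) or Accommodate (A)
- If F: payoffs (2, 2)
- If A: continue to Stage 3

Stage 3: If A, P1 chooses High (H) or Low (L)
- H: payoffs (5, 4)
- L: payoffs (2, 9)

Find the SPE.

SPE: (E, A, H); Outcome (5, 4)

Work:
Stage 3: P1 chooses H (5 vs 2)
Stage 2: P2: F->2, A->4 (anticipating H). Choose A
Stage 1: P1: O->4, E->5 (anticipating A, H). Choose E
SPE path: E -> A -> H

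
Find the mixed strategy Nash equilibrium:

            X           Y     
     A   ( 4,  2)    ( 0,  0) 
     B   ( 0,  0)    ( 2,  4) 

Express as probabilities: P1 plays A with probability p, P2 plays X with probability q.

p = 0.6667, q = 0.3333

Work:
Find probabilities that make opponent indifferent:
P2 chooses q to make P1 indifferent between A and B
P1 chooses p to make P2 indifferent between X and Y
Mixed NE: P1 plays (A: 0.6667, B: 0.3333), P2 plays (X: 0.3333, Y: 0.6667)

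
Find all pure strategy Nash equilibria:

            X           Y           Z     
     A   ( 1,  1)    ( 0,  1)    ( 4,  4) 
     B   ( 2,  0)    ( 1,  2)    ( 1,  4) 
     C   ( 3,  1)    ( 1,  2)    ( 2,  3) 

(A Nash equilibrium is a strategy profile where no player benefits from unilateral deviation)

Nash equilibrium: (A, Z)

Work:
Best responses:
  P1 vs X: payoffs [1, 2, 3] → best response C (payoff 3)
  P1 vs Y: payoffs [0, 1, 1] → best response B/C (payoff 1)
  P1 vs Z: payoffs [4, 1, 2] → best response A (payoff 4)
  P2 vs A: payoffs [1, 1, 4] → best response Z (payoff 4)
  P2 vs B: payoffs [0, 2, 4] → best response Z (payoff 4)
  P2 vs C: payoffs [1, 2, 3] → best response Z (payoff 3)
Mutual best responses: (A,Z) → Nash equilibria.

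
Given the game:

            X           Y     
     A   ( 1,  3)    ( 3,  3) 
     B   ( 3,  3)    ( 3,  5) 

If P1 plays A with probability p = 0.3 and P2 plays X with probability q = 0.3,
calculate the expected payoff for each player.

E[P1] = 2.82, E[P2] = 3.98

Work:
E[P1] = p·q·π₁(A,X) + p·(1-q)·π₁(A,Y) + (1-p)·q·π₁(B,X) + (1-p)·(1-q)·π₁(B,Y)
= 0.3·0.3·1 + 0.3·0.7·3 + 0.7·0.3·3 + 0.7·0.7·3
= 2.82

E[P2] = 3.98 (similar calculation)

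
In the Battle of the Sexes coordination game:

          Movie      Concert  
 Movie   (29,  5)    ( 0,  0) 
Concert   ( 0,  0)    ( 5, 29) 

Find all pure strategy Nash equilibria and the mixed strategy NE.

Pure NE: (Movie, Movie) and (Concert, Concert); Mixed NE: p = 0.8529, q = 0.1471

Work:
Check pure NE:
(Movie, Movie): (29, 5) - no unilateral deviation beneficial
(Concert, Concert): (5, 29) - no unilateral deviation beneficial
Mixed NE: P1 plays Movie with p = 0.8529, P2 plays Movie with q = 0.1471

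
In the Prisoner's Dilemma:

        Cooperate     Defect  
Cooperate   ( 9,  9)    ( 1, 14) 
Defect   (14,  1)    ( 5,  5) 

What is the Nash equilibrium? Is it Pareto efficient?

(Defect, Defect) is NE; not Pareto efficient

Work:
Defect dominates Cooperate for both players:
If P2 cooperates: Defect (14) > Cooperate (9)
If P2 defects: Defect (5) > Cooperate (1)
NE: (Defect, Defect) with payoff (5, 5)
But (Cooperate, Cooperate) = (9, 9) Pareto dominates (5, 5)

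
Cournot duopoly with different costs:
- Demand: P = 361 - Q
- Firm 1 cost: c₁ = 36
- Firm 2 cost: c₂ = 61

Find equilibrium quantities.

q₁* = 116.67, q₂* = 91.67

Work:
Reaction: q₁ = (361 - 36 - q₂)/2
Reaction: q₂ = (361 - 61 - q₁)/2
Solve simultaneously:
q₁* = (361 - 2×36 + 61)/3 = 116.67
q₂* = (361 - 2×61 + 36)/3 = 91.67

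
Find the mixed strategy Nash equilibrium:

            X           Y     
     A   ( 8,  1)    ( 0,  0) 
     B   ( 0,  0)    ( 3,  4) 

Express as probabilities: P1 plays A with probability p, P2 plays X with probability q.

p = 0.8, q = 0.2727

Work:
Find probabilities that make opponent indifferent:
P2 chooses q to make P1 indifferent between A and B
P1 chooses p to make P2 indifferent between X and Y
Mixed NE: P1 plays (A: 0.8, B: 0.2), P2 plays (X: 0.2727, Y: 0.7273)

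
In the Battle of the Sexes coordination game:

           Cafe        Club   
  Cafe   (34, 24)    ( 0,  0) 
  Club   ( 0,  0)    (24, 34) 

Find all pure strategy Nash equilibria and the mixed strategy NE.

Pure NE: (Cafe, Cafe) and (Club, Club); Mixed NE: p = 0.5862, q = 0.4138

Work:
Check pure NE:
(Cafe, Cafe): (34, 24) - no unilateral deviation beneficial
(Club, Club): (24, 34) - no unilateral deviation beneficial
Mixed NE: P1 plays Cafe with p = 0.5862, P2 plays Cafe with q = 0.4138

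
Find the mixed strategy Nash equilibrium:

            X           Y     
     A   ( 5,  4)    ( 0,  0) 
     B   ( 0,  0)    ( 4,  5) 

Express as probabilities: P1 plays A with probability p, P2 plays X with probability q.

p = 0.5556, q = 0.4444

Work:
Find probabilities that make opponent indifferent:
P2 chooses q to make P1 indifferent between A and B
P1 chooses p to make P2 indifferent between X and Y
Mixed NE: P1 plays (A: 0.5556, B: 0.4444), P2 plays (X: 0.4444, Y: 0.5556)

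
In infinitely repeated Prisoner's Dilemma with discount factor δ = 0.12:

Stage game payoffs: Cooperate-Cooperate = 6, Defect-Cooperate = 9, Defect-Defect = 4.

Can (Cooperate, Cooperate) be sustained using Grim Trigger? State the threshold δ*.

δ* = 0.6; since δ = 0.12 < 0.6, cooperation cannot be sustained

Work:
For Grim Trigger:
Cooperate forever: 6/(1-δ)
Defect then punished: 9 + 4·δ/(1-δ)
Need: 6/(1-δ) ≥ 9 + 4·δ/(1-δ)
Solving: δ ≥ (T-R)/(T-P) = (9-6)/(9-4) = 0.6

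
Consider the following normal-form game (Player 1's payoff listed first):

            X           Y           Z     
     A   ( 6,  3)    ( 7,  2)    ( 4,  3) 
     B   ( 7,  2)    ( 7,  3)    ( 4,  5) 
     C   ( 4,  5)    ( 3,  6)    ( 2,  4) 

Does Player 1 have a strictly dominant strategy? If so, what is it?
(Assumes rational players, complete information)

No strictly dominant strategy exists for Player 1

Work:
A strategy strictly dominates another if it gives a strictly higher payoff against every opponent action. Compare each pair of P1's strategies column-by-column:
  A vs B: [6 vs 7, 7 vs 7, 4 vs 4] → A does not strictly dominate B (column X: 6 ≤ 7)
  A vs C: [6 vs 4, 7 vs 3, 4 vs 2] → A strictly dominates C
  B vs A: [7 vs 6, 7 vs 7, 4 vs 4] → B does not strictly dominate A (column Y: 7 ≤ 7)
  B vs C: [7 vs 4, 7 vs 3, 4 vs 2] → B strictly dominates C
  C vs A: [4 vs 6, 3 vs 7, 2 vs 4] → C does not strictly dominate A (column X: 4 ≤ 6)
  C vs B: [4 vs 7, 3 vs 7, 2 vs 4] → C does not strictly dominate B (column X: 4 ≤ 7)
No single strategy strictly dominates all others → no strictly dominant strategy.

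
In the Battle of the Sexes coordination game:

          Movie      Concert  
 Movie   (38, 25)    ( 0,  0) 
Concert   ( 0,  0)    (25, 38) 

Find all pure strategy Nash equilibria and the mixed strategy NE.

Pure NE: (Movie, Movie) and (Concert, Concert); Mixed NE: p = 0.6032, q = 0.3968

Work:
Check pure NE:
(Movie, Movie): (38, 25) - no unilateral deviation beneficial
(Concert, Concert): (25, 38) - no unilateral deviation beneficial
Mixed NE: P1 plays Movie with p = 0.6032, P2 plays Movie with q = 0.3968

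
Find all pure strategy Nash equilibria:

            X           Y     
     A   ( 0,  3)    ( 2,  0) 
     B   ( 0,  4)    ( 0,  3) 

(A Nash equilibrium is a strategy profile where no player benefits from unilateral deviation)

Nash equilibrium: (A, X), (B, X)

Work:
Best responses:
  P1 vs X: payoffs [0, 0] → best response A/B (payoff 0)
  P1 vs Y: payoffs [2, 0] → best response A (payoff 2)
  P2 vs A: payoffs [3, 0] → best response X (payoff 3)
  P2 vs B: payoffs [4, 3] → best response X (payoff 4)
Mutual best responses: (A,X), (B,X) → Nash equilibria.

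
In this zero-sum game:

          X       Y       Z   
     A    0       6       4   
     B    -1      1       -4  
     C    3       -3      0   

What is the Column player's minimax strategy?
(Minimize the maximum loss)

Column should play X, value = 3

Work:
Column player minimizes Row's maximum payoff:
Column X: max payoff to Row = 3
Column Y: max payoff to Row = 6
Column Z: max payoff to Row = 4
Minimum is 3, achieved by column X.
Minimax strategy: X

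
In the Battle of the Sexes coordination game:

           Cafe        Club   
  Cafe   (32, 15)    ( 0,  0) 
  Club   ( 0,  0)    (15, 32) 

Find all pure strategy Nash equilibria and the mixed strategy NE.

Pure NE: (Cafe, Cafe) and (Club, Club); Mixed NE: p = 0.6809, q = 0.3191

Work:
Check pure NE:
(Cafe, Cafe): (32, 15) - no unilateral deviation beneficial
(Club, Club): (15, 32) - no unilateral deviation beneficial
Mixed NE: P1 plays Cafe with p = 0.6809, P2 plays Cafe with q = 0.3191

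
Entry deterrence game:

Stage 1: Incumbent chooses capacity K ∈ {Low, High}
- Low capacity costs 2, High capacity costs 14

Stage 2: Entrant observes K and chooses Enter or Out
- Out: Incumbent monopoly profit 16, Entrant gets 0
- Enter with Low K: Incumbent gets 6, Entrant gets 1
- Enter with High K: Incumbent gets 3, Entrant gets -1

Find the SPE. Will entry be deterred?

SPE: (Low, Enter|Low, Out|High); Entry not deterred. Incumbent net profit = 4, Entrant gets 1

Work:
After Low K: Entrant enters (1 > 0)
After High K: Entrant stays out (-1 < 0)
Incumbent: Low → 6−2=4, High → 16−14=2
Incumbent chooses Low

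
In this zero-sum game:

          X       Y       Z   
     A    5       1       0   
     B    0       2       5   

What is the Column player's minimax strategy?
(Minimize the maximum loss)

Column should play Y, value = 2

Work:
Column player minimizes Row's maximum payoff:
Column X: max payoff to Row = 5
Column Y: max payoff to Row = 2
Column Z: max payoff to Row = 5
Minimum is 2, achieved by column Y.
Minimax strategy: Y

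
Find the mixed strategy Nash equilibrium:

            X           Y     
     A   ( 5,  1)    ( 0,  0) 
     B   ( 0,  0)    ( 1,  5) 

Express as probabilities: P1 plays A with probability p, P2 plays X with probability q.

p = 0.8333, q = 0.1667

Work:
Find probabilities that make opponent indifferent:
P2 chooses q to make P1 indifferent between A and B
P1 chooses p to make P2 indifferent between X and Y
Mixed NE: P1 plays (A: 0.8333, B: 0.1667), P2 plays (X: 0.1667, Y: 0.8333)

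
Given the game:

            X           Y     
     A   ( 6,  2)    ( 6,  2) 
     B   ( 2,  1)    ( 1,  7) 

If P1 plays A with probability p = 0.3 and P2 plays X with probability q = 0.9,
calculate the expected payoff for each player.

E[P1] = 3.13, E[P2] = 1.72

Work:
E[P1] = p·q·π₁(A,X) + p·(1-q)·π₁(A,Y) + (1-p)·q·π₁(B,X) + (1-p)·(1-q)·π₁(B,Y)
= 0.3·0.9·6 + 0.3·0.1·6 + 0.7·0.9·2 + 0.7·0.1·1
= 3.13

E[P2] = 1.72 (similar calculation)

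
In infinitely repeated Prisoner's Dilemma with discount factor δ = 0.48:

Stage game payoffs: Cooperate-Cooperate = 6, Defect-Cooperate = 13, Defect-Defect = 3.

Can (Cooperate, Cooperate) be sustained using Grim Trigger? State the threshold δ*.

δ* = 0.7; since δ = 0.48 < 0.7, cooperation cannot be sustained

Work:
For Grim Trigger:
Cooperate forever: 6/(1-δ)
Defect then punished: 13 + 3·δ/(1-δ)
Need: 6/(1-δ) ≥ 13 + 3·δ/(1-δ)
Solving: δ ≥ (T-R)/(T-P) = (13-6)/(13-3) = 0.7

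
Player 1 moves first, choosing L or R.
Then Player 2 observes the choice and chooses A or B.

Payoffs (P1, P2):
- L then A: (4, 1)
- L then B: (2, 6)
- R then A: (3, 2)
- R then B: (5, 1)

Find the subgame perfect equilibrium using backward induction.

P1 plays R, P2 plays B after L and A after R; Payoff (3, 2)

Work:
Backward induction:
After L: P2 chooses B → P1 gets 2
After R: P2 chooses A → P1 gets 3
P1 chooses R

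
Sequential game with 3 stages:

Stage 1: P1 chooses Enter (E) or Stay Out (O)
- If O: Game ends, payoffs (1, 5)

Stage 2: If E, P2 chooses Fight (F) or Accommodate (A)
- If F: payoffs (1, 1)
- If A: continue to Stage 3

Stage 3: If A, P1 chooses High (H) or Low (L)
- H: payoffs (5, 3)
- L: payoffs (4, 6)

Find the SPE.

SPE: (E, A, H); Outcome (5, 3)

Work:
Stage 3: P1 chooses H (5 vs 4)
Stage 2: P2: F->1, A->3 (anticipating H). Choose A
Stage 1: P1: O->1, E->5 (anticipating A, H). Choose E
SPE path: E -> A -> H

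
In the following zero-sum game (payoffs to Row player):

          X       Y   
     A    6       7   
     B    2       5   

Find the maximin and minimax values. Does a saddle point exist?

Maximin = 6, Minimax = 6, Saddle: True

Work:
Row minimums: [6, 2] → maximin = 6
Column maximums: [6, 7] → minimax = 6
Saddle point exists! Game value = 6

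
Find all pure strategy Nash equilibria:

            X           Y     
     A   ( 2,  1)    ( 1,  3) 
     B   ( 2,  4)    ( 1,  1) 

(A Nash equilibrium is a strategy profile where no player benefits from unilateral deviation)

Nash equilibrium: (A, Y), (B, X)

Work:
Best responses:
  P1 vs X: payoffs [2, 2] → best response A/B (payoff 2)
  P1 vs Y: payoffs [1, 1] → best response A/B (payoff 1)
  P2 vs A: payoffs [1, 3] → best response Y (payoff 3)
  P2 vs B: payoffs [4, 1] → best response X (payoff 4)
Mutual best responses: (A,Y), (B,X) → Nash equilibria.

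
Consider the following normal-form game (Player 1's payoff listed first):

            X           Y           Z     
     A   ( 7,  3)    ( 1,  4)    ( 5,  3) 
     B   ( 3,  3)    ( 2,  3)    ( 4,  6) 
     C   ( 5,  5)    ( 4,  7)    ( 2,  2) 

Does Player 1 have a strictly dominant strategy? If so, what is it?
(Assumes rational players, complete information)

No strictly dominant strategy exists for Player 1

Work:
A strategy strictly dominates another if it gives a strictly higher payoff against every opponent action. Compare each pair of P1's strategies column-by-column:
  A vs B: [7 vs 3, 1 vs 2, 5 vs 4] → A does not strictly dominate B (column Y: 1 ≤ 2)
  A vs C: [7 vs 5, 1 vs 4, 5 vs 2] → A does not strictly dominate C (column Y: 1 ≤ 4)
  B vs A: [3 vs 7, 2 vs 1, 4 vs 5] → B does not strictly dominate A (column X: 3 ≤ 7)
  B vs C: [3 vs 5, 2 vs 4, 4 vs 2] → B does not strictly dominate C (column X: 3 ≤ 5)
  C vs A: [5 vs 7, 4 vs 1, 2 vs 5] → C does not strictly dominate A (column X: 5 ≤ 7)
  C vs B: [5 vs 3, 4 vs 2, 2 vs 4] → C does not strictly dominate B (column Z: 2 ≤ 4)
No single strategy strictly dominates all others → no strictly dominant strategy.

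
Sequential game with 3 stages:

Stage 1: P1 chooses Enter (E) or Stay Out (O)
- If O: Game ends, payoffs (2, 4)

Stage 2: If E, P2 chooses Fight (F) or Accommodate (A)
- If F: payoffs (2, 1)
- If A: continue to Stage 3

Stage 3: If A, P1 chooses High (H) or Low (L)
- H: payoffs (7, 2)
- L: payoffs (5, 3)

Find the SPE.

SPE: (E, A, H); Outcome (7, 2)

Work:
Stage 3: P1 chooses H (7 vs 5)
Stage 2: P2: F->1, A->2 (anticipating H). Choose A
Stage 1: P1: O->2, E->7 (anticipating A, H). Choose E
SPE path: E -> A -> H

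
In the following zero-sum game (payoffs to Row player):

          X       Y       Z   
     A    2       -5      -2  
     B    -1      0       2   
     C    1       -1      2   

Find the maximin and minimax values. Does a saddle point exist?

Maximin = -1, Minimax = 0, Saddle: False

Work:
Row minimums: [-5, -1, -1] → maximin = -1
Column maximums: [2, 0, 2] → minimax = 0
No saddle point (maximin ≠ minimax). Mixed strategy needed.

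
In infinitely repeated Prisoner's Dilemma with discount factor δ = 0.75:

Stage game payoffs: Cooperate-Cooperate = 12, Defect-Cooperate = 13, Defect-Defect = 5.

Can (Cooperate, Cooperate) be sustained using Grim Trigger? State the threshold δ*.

δ* = 0.125; since δ = 0.75 ≥ 0.125, cooperation can be sustained

Work:
For Grim Trigger:
Cooperate forever: 12/(1-δ)
Defect then punished: 13 + 5·δ/(1-δ)
Need: 12/(1-δ) ≥ 13 + 5·δ/(1-δ)
Solving: δ ≥ (T-R)/(T-P) = (13-12)/(13-5) = 0.125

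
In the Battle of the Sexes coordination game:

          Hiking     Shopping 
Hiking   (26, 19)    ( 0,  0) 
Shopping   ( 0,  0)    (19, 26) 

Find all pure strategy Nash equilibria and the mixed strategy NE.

Pure NE: (Hiking, Hiking) and (Shopping, Shopping); Mixed NE: p = 0.5778, q = 0.4222

Work:
Check pure NE:
(Hiking, Hiking): (26, 19) - no unilateral deviation beneficial
(Shopping, Shopping): (19, 26) - no unilateral deviation beneficial
Mixed NE: P1 plays Hiking with p = 0.5778, P2 plays Hiking with q = 0.4222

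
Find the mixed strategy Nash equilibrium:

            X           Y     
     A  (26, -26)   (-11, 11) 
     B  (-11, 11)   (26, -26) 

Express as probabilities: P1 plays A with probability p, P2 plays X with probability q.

p = 0.5, q = 0.5

Work:
Find probabilities that make opponent indifferent:
P2 chooses q to make P1 indifferent between A and B
P1 chooses p to make P2 indifferent between X and Y
Mixed NE: P1 plays (A: 0.5, B: 0.5), P2 plays (X: 0.5, Y: 0.5)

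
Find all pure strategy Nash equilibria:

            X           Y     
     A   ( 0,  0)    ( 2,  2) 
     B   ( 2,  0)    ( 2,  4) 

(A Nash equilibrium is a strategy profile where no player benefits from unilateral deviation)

Nash equilibrium: (A, Y), (B, Y)

Work:
Best responses:
  P1 vs X: payoffs [0, 2] → best response B (payoff 2)
  P1 vs Y: payoffs [2, 2] → best response A/B (payoff 2)
  P2 vs A: payoffs [0, 2] → best response Y (payoff 2)
  P2 vs B: payoffs [0, 4] → best response Y (payoff 4)
Mutual best responses: (A,Y), (B,Y) → Nash equilibria.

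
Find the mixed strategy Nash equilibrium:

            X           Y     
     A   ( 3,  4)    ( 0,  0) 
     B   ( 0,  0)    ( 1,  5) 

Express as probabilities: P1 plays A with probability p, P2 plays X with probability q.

p = 0.5556, q = 0.25

Work:
Find probabilities that make opponent indifferent:
P2 chooses q to make P1 indifferent between A and B
P1 chooses p to make P2 indifferent between X and Y
Mixed NE: P1 plays (A: 0.5556, B: 0.4444), P2 plays (X: 0.25, Y: 0.75)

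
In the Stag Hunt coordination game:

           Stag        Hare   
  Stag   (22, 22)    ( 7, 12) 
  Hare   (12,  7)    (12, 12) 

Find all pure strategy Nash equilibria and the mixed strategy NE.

Pure NE: (Stag, Stag) and (Hare, Hare); Mixed NE: p = 0.3333, q = 0.3333

Work:
Check pure NE:
(Stag, Stag): (22, 22) - no unilateral deviation beneficial
(Hare, Hare): (12, 12) - no unilateral deviation beneficial
Mixed NE: P1 plays Stag with p = 0.3333, P2 plays Stag with q = 0.3333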